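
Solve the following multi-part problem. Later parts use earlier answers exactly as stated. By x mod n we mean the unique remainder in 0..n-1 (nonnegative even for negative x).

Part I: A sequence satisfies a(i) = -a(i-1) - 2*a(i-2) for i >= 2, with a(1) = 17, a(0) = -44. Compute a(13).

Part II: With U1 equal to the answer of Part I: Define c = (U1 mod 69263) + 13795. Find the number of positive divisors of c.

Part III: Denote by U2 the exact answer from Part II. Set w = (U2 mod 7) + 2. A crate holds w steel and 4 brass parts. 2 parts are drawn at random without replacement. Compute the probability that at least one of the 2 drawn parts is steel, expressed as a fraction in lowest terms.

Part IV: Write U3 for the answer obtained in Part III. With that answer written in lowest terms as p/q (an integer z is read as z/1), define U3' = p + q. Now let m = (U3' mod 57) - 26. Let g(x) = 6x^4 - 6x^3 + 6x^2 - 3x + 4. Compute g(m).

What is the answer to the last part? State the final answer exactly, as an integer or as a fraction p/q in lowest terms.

Part I: a(2) = -1*(17) - 2*(-44) = 71; iterating: a(2)=71, a(3)=-105, a(4)=-37, a(5)=247, a(6)=-173, a(7)=-321, a(8)=667, a(9)=-25, a(10)=-1309, a(11)=1359, a(12)=1259, a(13)=-3977; answer -3977
Part II: U1 = -3977; c = 79081; 79081 = 31 * 2551; number of divisors = (1+1) * (1+1) = 4; answer 4
Part III: U2 = 4; w = 6; total draws C(10,2) = 45; complement C(4,2) = 6; favorable 45 - 6 = 39; P = 13/15; answer 13/15
Part IV: U3 = 13/15; threaded value p + q = 28; m = 2; 6*(2)^4 - 6*(2)^3 + 6*(2)^2 - 3*(2)^1 + 4 = (96) + (-48) + (24) + (-6) + (4) = 70; answer 70

70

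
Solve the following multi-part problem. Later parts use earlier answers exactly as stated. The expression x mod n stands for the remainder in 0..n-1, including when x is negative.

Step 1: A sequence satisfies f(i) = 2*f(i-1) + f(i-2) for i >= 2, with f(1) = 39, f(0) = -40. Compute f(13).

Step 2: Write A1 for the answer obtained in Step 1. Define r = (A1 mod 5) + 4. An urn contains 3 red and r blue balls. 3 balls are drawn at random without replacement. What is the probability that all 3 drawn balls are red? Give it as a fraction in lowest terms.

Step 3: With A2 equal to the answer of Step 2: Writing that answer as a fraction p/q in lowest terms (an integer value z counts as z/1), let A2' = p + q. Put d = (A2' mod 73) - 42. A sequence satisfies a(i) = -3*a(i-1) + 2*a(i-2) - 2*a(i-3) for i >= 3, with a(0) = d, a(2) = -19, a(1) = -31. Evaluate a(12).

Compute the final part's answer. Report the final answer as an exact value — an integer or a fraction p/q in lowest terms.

Step 1: f(2) = 2*(39) + 1*(-40) = 38; iterating: f(2)=38, f(3)=115, f(4)=268, f(5)=651, f(6)=1570, f(7)=3791, f(8)=9152, f(9)=22095, f(10)=53342, f(11)=128779, f(12)=310900, f(13)=750579; answer 750579
Step 2: A1 = 750579; r = 8; total draws C(11,3) = 165; favorable C(3,3) = 1; P = 1/165; answer 1/165
Step 3: A2 = 1/165; threaded value p + q = 166; d = -22; a(3) = -3*(-19) + 2*(-31) - 2*(-22) = 39; iterating: a(3)=39, a(4)=-93, a(5)=395, a(6)=-1449, a(7)=5323, a(8)=-19657, a(9)=72515, a(10)=-267505, a(11)=986859, a(12)=-3640617; answer -3640617

-3640617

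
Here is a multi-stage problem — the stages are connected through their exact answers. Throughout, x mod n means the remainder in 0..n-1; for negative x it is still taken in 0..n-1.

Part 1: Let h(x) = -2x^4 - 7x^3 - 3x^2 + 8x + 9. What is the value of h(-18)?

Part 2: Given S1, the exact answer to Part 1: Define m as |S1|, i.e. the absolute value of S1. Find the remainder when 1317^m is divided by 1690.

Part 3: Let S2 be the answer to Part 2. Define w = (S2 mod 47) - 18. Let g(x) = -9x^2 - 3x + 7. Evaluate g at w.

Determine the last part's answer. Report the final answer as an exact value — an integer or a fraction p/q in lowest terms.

Part 1: -2*(-18)^4 - 7*(-18)^3 - 3*(-18)^2 + 8*(-18)^1 + 9 = (-209952) + (40824) + (-972) + (-144) + (9) = -170235; answer -170235
Part 2: S1 = -170235; m = 170235; squarings mod 1690: 1317^1=1317, 1317^2=549, 1317^4=581, 1317^8=1251, 1317^16=61, 1317^32=341, 1317^64=1361, 1317^128=81, 1317^256=1491, 1317^512=731, 1317^1024=321, 1317^2048=1641, 1317^4096=711, 1317^8192=211, 1317^16384=581, 1317^32768=1251, 1317^65536=61, 1317^131072=341; 1317^170235 = 1317^1 * 1317^2 * 1317^8 * 1317^16 * 1317^32 * 1317^64 * 1317^128 * 1317^2048 * 1317^4096 * 1317^32768 * 1317^131072 = 1013 (mod 1690); answer 1013
Part 3: S2 = 1013; w = 8; -9*(8)^2 - 3*(8)^1 + 7 = (-576) + (-24) + (7) = -593; answer -593

-593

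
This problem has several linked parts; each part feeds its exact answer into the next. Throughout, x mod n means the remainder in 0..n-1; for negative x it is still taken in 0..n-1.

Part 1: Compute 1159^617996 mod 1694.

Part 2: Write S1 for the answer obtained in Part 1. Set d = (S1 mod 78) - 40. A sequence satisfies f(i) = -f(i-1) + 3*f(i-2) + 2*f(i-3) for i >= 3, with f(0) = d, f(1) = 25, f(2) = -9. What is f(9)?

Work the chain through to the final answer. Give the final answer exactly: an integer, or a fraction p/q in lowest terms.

Part 1: squarings mod 1694: 1159^1=1159, 1159^2=1633, 1159^4=333, 1159^8=779, 1159^16=389, 1159^32=555, 1159^64=1411, 1159^128=471, 1159^256=1621, 1159^512=247, 1159^1024=25, 1159^2048=625, 1159^4096=1005, 1159^8192=401, 1159^16384=1565, 1159^32768=1395, 1159^65536=1313, 1159^131072=1171, 1159^262144=795, 1159^524288=163; 1159^617996 = 1159^4 * 1159^8 * 1159^512 * 1159^1024 * 1159^2048 * 1159^8192 * 1159^16384 * 1159^65536 * 1159^524288 = 1115 (mod 1694); answer 1115
Part 2: S1 = 1115; d = -17; f(3) = -1*(-9) + 3*(25) + 2*(-17) = 50; iterating: f(3)=50, f(4)=-27, f(5)=159, f(6)=-140, f(7)=563, f(8)=-665, f(9)=2074; answer 2074

2074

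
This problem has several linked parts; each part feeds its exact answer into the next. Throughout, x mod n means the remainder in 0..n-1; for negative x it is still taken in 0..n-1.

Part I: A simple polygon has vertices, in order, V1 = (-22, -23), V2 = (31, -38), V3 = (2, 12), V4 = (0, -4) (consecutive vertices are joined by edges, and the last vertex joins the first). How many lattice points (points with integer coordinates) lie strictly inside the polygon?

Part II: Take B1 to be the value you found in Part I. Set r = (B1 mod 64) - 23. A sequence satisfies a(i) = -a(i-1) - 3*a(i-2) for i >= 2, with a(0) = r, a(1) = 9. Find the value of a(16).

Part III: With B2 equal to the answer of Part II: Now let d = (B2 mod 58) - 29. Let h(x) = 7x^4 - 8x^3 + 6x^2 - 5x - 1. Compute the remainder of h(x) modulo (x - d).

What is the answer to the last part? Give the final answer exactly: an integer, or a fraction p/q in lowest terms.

1186499

Part I: cross terms: (-22*-38 - 31*-23)=1549, (31*12 - 2*-38)=448, (2*-4 - 0*12)=-8, (0*-23 - -22*-4)=-88; twice the area = |1901| = 1901; area = 1901/2; boundary points = 1 + 1 + 2 + 1 = 5; strictly interior points = area - boundary/2 + 1 = 949; answer 949
Part II: B1 = 949; r = 30; a(2) = -1*(9) - 3*(30) = -99; iterating: a(2)=-99, a(3)=72, a(4)=225, a(5)=-441, a(6)=-234, a(7)=1557, a(8)=-855, a(9)=-3816, a(10)=6381, a(11)=5067, a(12)=-24210, a(13)=9009, a(14)=63621, a(15)=-90648, a(16)=-100215; answer -100215
Part III: B2 = -100215; d = -20; remainder = value at the root: 7*(-20)^4 - 8*(-20)^3 + 6*(-20)^2 - 5*(-20)^1 - 1 = (1120000) + (64000) + (2400) + (100) + (-1) = 1186499; answer 1186499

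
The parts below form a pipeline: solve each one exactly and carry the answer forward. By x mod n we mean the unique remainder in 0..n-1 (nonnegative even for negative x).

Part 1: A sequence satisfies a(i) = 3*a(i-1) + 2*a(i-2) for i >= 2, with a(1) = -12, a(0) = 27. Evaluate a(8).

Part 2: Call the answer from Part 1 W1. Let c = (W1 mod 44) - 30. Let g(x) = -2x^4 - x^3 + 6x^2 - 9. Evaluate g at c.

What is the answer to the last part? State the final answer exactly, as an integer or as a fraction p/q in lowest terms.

-309609

Part 1: a(2) = 3*(-12) + 2*(27) = 18; iterating: a(2)=18, a(3)=30, a(4)=126, a(5)=438, a(6)=1566, a(7)=5574, a(8)=19854; answer 19854
Part 2: W1 = 19854; c = -20; -2*(-20)^4 - 1*(-20)^3 + 6*(-20)^2 - 9 = (-320000) + (8000) + (2400) + (-9) = -309609; answer -309609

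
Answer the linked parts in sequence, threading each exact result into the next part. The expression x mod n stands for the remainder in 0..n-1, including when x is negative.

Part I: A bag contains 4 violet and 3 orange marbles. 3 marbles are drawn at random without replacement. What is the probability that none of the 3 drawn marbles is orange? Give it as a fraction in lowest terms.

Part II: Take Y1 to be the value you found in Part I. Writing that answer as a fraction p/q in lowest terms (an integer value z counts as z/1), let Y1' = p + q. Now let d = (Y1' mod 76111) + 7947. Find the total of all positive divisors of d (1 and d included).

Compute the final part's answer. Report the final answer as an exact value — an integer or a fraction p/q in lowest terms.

17568

Part I: total draws C(7,3) = 35; favorable C(4,3) = 4; P = 4/35; answer 4/35
Part II: Y1 = 4/35; threaded value p + q = 39; d = 7986; 7986 = 2 * 3 * 11^3; sigma = (1 + 2) * (1 + 3) * (1 + 11 + 121 + 1331) = 3 * 4 * 1464 = 17568; answer 17568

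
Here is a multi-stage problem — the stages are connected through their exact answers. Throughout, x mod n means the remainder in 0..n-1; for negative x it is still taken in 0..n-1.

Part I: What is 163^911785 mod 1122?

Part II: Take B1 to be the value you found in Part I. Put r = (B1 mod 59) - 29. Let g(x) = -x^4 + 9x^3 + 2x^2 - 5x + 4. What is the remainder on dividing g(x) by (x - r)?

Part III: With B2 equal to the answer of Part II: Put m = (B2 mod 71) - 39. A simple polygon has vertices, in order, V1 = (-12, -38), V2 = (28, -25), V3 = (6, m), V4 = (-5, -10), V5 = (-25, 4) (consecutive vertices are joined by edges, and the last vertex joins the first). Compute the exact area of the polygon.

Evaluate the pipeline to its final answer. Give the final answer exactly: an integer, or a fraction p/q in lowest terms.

Part I: squarings mod 1122: 163^1=163, 163^2=763, 163^4=973, 163^8=883, 163^16=1021, 163^32=103, 163^64=511, 163^128=817, 163^256=1021, 163^512=103, 163^1024=511, 163^2048=817, 163^4096=1021, 163^8192=103, 163^16384=511, 163^32768=817, 163^65536=1021, 163^131072=103, 163^262144=511, 163^524288=817; 163^911785 = 163^1 * 163^8 * 163^32 * 163^128 * 163^256 * 163^2048 * 163^8192 * 163^16384 * 163^32768 * 163^65536 * 163^262144 * 163^524288 = 925 (mod 1122); answer 925
Part II: B1 = 925; r = 11; remainder = value at the root: -1*(11)^4 + 9*(11)^3 + 2*(11)^2 - 5*(11)^1 + 4 = (-14641) + (11979) + (242) + (-55) + (4) = -2471; answer -2471
Part III: B2 = -2471; m = -25; cross terms: (-12*-25 - 28*-38)=1364, (28*-25 - 6*-25)=-550, (6*-10 - -5*-25)=-185, (-5*4 - -25*-10)=-270, (-25*-38 - -12*4)=998; twice the area = |1357| = 1357; area = 1357/2; answer 1357/2

1357/2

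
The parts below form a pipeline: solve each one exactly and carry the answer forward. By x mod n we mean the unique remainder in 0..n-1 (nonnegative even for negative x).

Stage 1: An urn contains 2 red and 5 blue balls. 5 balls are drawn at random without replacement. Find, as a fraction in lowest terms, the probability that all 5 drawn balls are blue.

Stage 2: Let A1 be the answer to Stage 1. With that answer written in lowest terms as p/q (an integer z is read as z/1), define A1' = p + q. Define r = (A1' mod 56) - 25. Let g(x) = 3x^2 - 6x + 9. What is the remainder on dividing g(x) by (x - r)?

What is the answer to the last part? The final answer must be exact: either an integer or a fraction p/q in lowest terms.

Stage 1: total draws C(7,5) = 21; favorable C(5,5) = 1; P = 1/21; answer 1/21
Stage 2: A1 = 1/21; threaded value p + q = 22; r = -3; remainder = value at the root: 3*(-3)^2 - 6*(-3)^1 + 9 = (27) + (18) + (9) = 54; answer 54

54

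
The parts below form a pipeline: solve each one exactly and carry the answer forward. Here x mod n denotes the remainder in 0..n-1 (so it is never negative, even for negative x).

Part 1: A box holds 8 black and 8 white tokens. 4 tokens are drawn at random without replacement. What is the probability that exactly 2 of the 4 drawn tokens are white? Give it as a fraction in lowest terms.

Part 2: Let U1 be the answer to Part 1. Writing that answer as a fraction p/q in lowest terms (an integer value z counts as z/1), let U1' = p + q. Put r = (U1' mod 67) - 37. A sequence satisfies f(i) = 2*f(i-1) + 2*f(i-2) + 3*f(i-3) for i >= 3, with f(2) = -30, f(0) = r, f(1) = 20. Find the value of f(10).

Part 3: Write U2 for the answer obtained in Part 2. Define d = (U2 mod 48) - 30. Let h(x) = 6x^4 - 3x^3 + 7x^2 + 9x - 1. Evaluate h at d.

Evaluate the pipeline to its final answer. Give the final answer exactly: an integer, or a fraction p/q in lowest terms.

Part 1: total draws C(16,4) = 1820; favorable C(8,2)*C(8,2) = 784; P = 28/65; answer 28/65
Part 2: U1 = 28/65; threaded value p + q = 93; r = -11; f(3) = 2*(-30) + 2*(20) + 3*(-11) = -53; iterating: f(3)=-53, f(4)=-106, f(5)=-408, f(6)=-1187, f(7)=-3508, f(8)=-10614, f(9)=-31805, f(10)=-95362; answer -95362
Part 3: U2 = -95362; d = -16; 6*(-16)^4 - 3*(-16)^3 + 7*(-16)^2 + 9*(-16)^1 - 1 = (393216) + (12288) + (1792) + (-144) + (-1) = 407151; answer 407151

407151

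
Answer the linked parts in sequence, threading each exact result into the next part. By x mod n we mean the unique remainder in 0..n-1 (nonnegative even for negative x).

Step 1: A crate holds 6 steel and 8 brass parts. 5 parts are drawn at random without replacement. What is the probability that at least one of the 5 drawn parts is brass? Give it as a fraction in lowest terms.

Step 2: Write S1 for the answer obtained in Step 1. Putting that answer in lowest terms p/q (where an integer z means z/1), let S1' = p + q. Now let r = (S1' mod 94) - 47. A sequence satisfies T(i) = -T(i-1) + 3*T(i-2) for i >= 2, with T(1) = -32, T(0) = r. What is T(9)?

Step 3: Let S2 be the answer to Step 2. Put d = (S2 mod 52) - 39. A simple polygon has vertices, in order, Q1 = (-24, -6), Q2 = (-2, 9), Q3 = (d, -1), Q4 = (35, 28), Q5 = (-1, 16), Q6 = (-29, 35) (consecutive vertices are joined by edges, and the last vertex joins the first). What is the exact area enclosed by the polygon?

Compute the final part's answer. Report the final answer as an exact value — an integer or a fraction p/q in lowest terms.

1897/2

Step 1: total draws C(14,5) = 2002; complement C(6,5) = 6; favorable 2002 - 6 = 1996; P = 998/1001; answer 998/1001
Step 2: S1 = 998/1001; threaded value p + q = 1999; r = -22; T(2) = -1*(-32) + 3*(-22) = -34; iterating: T(2)=-34, T(3)=-62, T(4)=-40, T(5)=-146, T(6)=26, T(7)=-464, T(8)=542, T(9)=-1934; answer -1934
Step 3: S2 = -1934; d = 3; cross terms: (-24*9 - -2*-6)=-228, (-2*-1 - 3*9)=-25, (3*28 - 35*-1)=119, (35*16 - -1*28)=588, (-1*35 - -29*16)=429, (-29*-6 - -24*35)=1014; twice the area = |1897| = 1897; area = 1897/2; answer 1897/2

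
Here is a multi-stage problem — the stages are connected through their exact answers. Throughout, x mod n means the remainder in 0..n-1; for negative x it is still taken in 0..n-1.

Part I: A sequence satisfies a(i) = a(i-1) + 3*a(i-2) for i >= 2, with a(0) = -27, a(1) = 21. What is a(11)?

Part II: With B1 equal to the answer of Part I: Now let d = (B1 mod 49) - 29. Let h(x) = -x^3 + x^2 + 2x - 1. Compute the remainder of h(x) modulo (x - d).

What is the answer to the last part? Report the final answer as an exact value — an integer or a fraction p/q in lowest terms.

Part I: a(2) = 1*(21) + 3*(-27) = -60; iterating: a(2)=-60, a(3)=3, a(4)=-177, a(5)=-168, a(6)=-699, a(7)=-1203, a(8)=-3300, a(9)=-6909, a(10)=-16809, a(11)=-37536; answer -37536
Part II: B1 = -37536; d = 18; remainder = value at the root: -1*(18)^3 + 1*(18)^2 + 2*(18)^1 - 1 = (-5832) + (324) + (36) + (-1) = -5473; answer -5473

-5473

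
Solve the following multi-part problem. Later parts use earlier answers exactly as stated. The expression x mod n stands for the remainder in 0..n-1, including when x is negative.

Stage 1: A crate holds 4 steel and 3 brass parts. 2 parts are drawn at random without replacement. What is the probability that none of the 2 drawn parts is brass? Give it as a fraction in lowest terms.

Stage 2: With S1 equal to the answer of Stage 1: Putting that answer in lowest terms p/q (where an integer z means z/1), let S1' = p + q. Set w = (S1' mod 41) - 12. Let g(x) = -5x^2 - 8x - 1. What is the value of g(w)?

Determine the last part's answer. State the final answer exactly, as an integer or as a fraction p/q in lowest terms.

Stage 1: total draws C(7,2) = 21; favorable C(4,2) = 6; P = 2/7; answer 2/7
Stage 2: S1 = 2/7; threaded value p + q = 9; w = -3; -5*(-3)^2 - 8*(-3)^1 - 1 = (-45) + (24) + (-1) = -22; answer -22

-22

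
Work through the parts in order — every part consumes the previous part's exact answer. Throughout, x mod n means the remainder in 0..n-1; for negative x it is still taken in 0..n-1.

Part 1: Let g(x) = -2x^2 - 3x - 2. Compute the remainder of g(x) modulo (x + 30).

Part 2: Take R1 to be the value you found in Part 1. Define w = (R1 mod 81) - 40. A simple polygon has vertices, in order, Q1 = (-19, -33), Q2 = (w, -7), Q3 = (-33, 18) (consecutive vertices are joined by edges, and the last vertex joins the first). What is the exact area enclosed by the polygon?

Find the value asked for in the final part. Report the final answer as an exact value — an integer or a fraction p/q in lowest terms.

Part 1: remainder = value at the root: -2*(-30)^2 - 3*(-30)^1 - 2 = (-1800) + (90) + (-2) = -1712; answer -1712
Part 2: R1 = -1712; w = 30; cross terms: (-19*-7 - 30*-33)=1123, (30*18 - -33*-7)=309, (-33*-33 - -19*18)=1431; twice the area = |2863| = 2863; area = 2863/2; answer 2863/2

2863/2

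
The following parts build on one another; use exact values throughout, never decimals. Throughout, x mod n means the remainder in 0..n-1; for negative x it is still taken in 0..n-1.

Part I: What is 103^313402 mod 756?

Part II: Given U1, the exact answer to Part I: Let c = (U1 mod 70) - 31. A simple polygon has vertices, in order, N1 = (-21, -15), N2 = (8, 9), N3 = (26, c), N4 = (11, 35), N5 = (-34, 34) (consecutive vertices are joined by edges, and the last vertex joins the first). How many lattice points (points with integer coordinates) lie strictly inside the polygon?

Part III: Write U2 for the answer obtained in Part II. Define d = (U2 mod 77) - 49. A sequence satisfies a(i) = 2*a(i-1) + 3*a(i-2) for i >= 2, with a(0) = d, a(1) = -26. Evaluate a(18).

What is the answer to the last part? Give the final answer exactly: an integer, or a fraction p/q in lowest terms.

Part I: squarings mod 756: 103^1=103, 103^2=25, 103^4=625, 103^8=529, 103^16=121, 103^32=277, 103^64=373, 103^128=25, 103^256=625, 103^512=529, 103^1024=121, 103^2048=277, 103^4096=373, 103^8192=25, 103^16384=625, 103^32768=529, 103^65536=121, 103^131072=277, 103^262144=373; 103^313402 = 103^2 * 103^8 * 103^16 * 103^32 * 103^2048 * 103^16384 * 103^32768 * 103^262144 = 625 (mod 756); answer 625
Part II: U1 = 625; c = 34; cross terms: (-21*9 - 8*-15)=-69, (8*34 - 26*9)=38, (26*35 - 11*34)=536, (11*34 - -34*35)=1564, (-34*-15 - -21*34)=1224; twice the area = |3293| = 3293; area = 3293/2; boundary points = 1 + 1 + 1 + 1 + 1 = 5; strictly interior points = area - boundary/2 + 1 = 1645; answer 1645
Part III: U2 = 1645; d = -21; a(2) = 2*(-26) + 3*(-21) = -115; iterating: a(2)=-115, a(3)=-308, a(4)=-961, a(5)=-2846, a(6)=-8575, a(7)=-25688, a(8)=-77101, a(9)=-231266, a(10)=-693835, a(11)=-2081468, a(12)=-6244441, a(13)=-18733286, a(14)=-56199895, a(15)=-168599648, a(16)=-505798981, a(17)=-1517396906, a(18)=-4552190755; answer -4552190755

-4552190755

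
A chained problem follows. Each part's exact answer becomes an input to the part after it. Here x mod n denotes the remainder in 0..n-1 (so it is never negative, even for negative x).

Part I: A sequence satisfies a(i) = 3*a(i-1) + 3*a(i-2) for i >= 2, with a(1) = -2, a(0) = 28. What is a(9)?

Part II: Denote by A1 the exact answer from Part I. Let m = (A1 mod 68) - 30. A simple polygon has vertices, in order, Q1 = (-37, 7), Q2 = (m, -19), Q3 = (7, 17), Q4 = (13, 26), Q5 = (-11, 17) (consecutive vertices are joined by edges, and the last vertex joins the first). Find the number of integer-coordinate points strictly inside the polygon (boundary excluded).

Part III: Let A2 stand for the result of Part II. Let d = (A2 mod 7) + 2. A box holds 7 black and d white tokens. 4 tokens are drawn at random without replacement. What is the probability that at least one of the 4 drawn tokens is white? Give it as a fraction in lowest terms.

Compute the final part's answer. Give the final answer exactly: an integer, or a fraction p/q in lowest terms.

Part I: a(2) = 3*(-2) + 3*(28) = 78; iterating: a(2)=78, a(3)=228, a(4)=918, a(5)=3438, a(6)=13068, a(7)=49518, a(8)=187758, a(9)=711828; answer 711828
Part II: A1 = 711828; m = -26; cross terms: (-37*-19 - -26*7)=885, (-26*17 - 7*-19)=-309, (7*26 - 13*17)=-39, (13*17 - -11*26)=507, (-11*7 - -37*17)=552; twice the area = |1596| = 1596; area = 798; boundary points = 1 + 3 + 3 + 3 + 2 = 12; strictly interior points = area - boundary/2 + 1 = 793; answer 793
Part III: A2 = 793; d = 4; total draws C(11,4) = 330; complement C(7,4) = 35; favorable 330 - 35 = 295; P = 59/66; answer 59/66

59/66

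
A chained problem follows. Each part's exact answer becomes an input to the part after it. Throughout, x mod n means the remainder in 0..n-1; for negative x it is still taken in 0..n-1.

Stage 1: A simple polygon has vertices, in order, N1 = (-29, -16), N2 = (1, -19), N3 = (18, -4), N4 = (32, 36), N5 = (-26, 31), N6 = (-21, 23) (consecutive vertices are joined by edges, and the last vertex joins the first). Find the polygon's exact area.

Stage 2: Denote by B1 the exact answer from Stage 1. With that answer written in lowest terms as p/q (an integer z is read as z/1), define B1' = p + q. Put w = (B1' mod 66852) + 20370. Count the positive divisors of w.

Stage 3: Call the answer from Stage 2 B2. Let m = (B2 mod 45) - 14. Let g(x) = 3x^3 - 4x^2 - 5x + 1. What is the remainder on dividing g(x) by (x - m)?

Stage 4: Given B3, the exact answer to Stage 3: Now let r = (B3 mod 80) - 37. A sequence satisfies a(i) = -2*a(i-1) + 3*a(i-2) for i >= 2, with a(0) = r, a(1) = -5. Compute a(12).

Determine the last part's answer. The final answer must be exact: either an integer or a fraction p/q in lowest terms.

3852964

Stage 1: cross terms: (-29*-19 - 1*-16)=567, (1*-4 - 18*-19)=338, (18*36 - 32*-4)=776, (32*31 - -26*36)=1928, (-26*23 - -21*31)=53, (-21*-16 - -29*23)=1003; twice the area = |4665| = 4665; area = 4665/2; answer 4665/2
Stage 2: B1 = 4665/2; threaded value p + q = 4667; w = 25037; 25037 is prime, so its only divisors are 1 and 25037; count = 2; answer 2
Stage 3: B2 = 2; m = -12; remainder = value at the root: 3*(-12)^3 - 4*(-12)^2 - 5*(-12)^1 + 1 = (-5184) + (-576) + (60) + (1) = -5699; answer -5699
Stage 4: B3 = -5699; r = 24; a(2) = -2*(-5) + 3*(24) = 82; iterating: a(2)=82, a(3)=-179, a(4)=604, a(5)=-1745, a(6)=5302, a(7)=-15839, a(8)=47584, a(9)=-142685, a(10)=428122, a(11)=-1284299, a(12)=3852964; answer 3852964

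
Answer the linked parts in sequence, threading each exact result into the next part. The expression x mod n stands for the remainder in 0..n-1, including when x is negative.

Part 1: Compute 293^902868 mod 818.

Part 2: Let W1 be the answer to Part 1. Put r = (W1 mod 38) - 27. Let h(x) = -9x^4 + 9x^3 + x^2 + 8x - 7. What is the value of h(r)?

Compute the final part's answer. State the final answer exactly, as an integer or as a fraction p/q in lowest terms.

-997099

Part 1: squarings mod 818: 293^1=293, 293^2=777, 293^4=45, 293^8=389, 293^16=809, 293^32=81, 293^64=17, 293^128=289, 293^256=85, 293^512=681, 293^1024=773, 293^2048=389, 293^4096=809, 293^8192=81, 293^16384=17, 293^32768=289, 293^65536=85, 293^131072=681, 293^262144=773, 293^524288=389; 293^902868 = 293^4 * 293^16 * 293^64 * 293^128 * 293^512 * 293^1024 * 293^16384 * 293^32768 * 293^65536 * 293^262144 * 293^524288 = 693 (mod 818); answer 693
Part 2: W1 = 693; r = -18; -9*(-18)^4 + 9*(-18)^3 + 1*(-18)^2 + 8*(-18)^1 - 7 = (-944784) + (-52488) + (324) + (-144) + (-7) = -997099; answer -997099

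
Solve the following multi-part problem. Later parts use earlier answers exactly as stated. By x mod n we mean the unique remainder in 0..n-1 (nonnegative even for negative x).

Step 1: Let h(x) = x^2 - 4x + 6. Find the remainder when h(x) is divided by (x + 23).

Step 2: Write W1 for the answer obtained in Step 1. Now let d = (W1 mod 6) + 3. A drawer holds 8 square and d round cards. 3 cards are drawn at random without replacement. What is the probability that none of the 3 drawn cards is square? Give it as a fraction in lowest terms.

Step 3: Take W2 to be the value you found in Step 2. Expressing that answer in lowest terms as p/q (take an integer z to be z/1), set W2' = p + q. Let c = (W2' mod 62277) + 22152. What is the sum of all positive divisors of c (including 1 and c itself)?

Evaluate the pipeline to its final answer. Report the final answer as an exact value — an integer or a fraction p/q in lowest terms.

Step 1: remainder = value at the root: 1*(-23)^2 - 4*(-23)^1 + 6 = (529) + (92) + (6) = 627; answer 627
Step 2: W1 = 627; d = 6; total draws C(14,3) = 364; favorable C(6,3) = 20; P = 5/91; answer 5/91
Step 3: W2 = 5/91; threaded value p + q = 96; c = 22248; 22248 = 2^3 * 3^3 * 103; sigma = (1 + 2 + 4 + 8) * (1 + 3 + 9 + 27) * (1 + 103) = 15 * 40 * 104 = 62400; answer 62400

62400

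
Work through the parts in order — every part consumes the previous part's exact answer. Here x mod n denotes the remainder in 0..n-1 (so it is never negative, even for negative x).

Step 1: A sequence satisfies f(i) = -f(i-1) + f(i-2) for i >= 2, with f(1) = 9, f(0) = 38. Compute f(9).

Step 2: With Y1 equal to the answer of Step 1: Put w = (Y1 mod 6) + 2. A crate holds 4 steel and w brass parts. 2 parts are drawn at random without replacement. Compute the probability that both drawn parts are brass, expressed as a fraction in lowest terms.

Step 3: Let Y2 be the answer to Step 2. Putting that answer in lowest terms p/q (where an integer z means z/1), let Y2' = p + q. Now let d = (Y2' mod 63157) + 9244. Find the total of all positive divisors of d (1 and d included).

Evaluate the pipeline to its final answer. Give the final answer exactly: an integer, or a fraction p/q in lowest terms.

19488

Step 1: f(2) = -1*(9) + 1*(38) = 29; iterating: f(2)=29, f(3)=-20, f(4)=49, f(5)=-69, f(6)=118, f(7)=-187, f(8)=305, f(9)=-492; answer -492
Step 2: Y1 = -492; w = 2; total draws C(6,2) = 15; favorable C(2,2) = 1; P = 1/15; answer 1/15
Step 3: Y2 = 1/15; threaded value p + q = 16; d = 9260; 9260 = 2^2 * 5 * 463; sigma = (1 + 2 + 4) * (1 + 5) * (1 + 463) = 7 * 6 * 464 = 19488; answer 19488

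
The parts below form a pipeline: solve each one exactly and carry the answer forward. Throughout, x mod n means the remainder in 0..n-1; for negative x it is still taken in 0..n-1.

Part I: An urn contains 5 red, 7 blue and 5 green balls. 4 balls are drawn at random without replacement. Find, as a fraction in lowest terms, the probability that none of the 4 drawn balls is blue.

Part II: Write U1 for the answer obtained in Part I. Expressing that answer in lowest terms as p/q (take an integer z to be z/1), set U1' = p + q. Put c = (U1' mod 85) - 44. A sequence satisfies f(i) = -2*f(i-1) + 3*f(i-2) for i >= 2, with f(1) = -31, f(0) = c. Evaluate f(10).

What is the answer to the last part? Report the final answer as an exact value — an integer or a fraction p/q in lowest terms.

354281

Part I: total draws C(17,4) = 2380; favorable C(10,4) = 210; P = 3/34; answer 3/34
Part II: U1 = 3/34; threaded value p + q = 37; c = -7; f(2) = -2*(-31) + 3*(-7) = 41; iterating: f(2)=41, f(3)=-175, f(4)=473, f(5)=-1471, f(6)=4361, f(7)=-13135, f(8)=39353, f(9)=-118111, f(10)=354281; answer 354281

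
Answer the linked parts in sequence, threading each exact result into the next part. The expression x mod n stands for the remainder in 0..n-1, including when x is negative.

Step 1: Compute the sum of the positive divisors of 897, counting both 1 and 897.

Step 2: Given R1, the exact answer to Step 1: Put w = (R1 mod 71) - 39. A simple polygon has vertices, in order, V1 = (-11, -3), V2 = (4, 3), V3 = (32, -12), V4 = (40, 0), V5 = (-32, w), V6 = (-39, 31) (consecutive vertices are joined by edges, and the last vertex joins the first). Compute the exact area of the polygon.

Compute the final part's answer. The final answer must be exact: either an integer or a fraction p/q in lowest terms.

957

Step 1: 897 = 3 * 13 * 23; sigma = (1 + 3) * (1 + 13) * (1 + 23) = 4 * 14 * 24 = 1344; answer 1344
Step 2: R1 = 1344; w = 27; cross terms: (-11*3 - 4*-3)=-21, (4*-12 - 32*3)=-144, (32*0 - 40*-12)=480, (40*27 - -32*0)=1080, (-32*31 - -39*27)=61, (-39*-3 - -11*31)=458; twice the area = |1914| = 1914; area = 957; answer 957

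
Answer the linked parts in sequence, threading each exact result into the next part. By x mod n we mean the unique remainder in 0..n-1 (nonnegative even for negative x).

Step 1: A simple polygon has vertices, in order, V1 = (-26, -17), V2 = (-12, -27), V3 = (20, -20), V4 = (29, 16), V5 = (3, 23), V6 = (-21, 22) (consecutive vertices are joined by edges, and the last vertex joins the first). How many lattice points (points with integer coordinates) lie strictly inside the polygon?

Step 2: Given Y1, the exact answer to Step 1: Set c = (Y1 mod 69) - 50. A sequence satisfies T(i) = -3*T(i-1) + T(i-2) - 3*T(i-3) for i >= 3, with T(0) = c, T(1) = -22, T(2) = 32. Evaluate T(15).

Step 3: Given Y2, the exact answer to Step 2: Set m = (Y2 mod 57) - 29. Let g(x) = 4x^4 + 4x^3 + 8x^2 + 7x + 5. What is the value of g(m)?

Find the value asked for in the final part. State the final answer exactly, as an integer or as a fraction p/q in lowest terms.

77105

Step 1: cross terms: (-26*-27 - -12*-17)=498, (-12*-20 - 20*-27)=780, (20*16 - 29*-20)=900, (29*23 - 3*16)=619, (3*22 - -21*23)=549, (-21*-17 - -26*22)=929; twice the area = |4275| = 4275; area = 4275/2; boundary points = 2 + 1 + 9 + 1 + 1 + 1 = 15; strictly interior points = area - boundary/2 + 1 = 2131; answer 2131
Step 2: Y1 = 2131; c = 11; T(3) = -3*(32) + 1*(-22) - 3*(11) = -151; iterating: T(3)=-151, T(4)=551, T(5)=-1900, T(6)=6704, T(7)=-23665, T(8)=83399, T(9)=-293974, T(10)=1036316, T(11)=-3653119, T(12)=12877595, T(13)=-45394852, T(14)=160021508, T(15)=-564092161; answer -564092161
Step 3: Y2 = -564092161; m = -12; 4*(-12)^4 + 4*(-12)^3 + 8*(-12)^2 + 7*(-12)^1 + 5 = (82944) + (-6912) + (1152) + (-84) + (5) = 77105; answer 77105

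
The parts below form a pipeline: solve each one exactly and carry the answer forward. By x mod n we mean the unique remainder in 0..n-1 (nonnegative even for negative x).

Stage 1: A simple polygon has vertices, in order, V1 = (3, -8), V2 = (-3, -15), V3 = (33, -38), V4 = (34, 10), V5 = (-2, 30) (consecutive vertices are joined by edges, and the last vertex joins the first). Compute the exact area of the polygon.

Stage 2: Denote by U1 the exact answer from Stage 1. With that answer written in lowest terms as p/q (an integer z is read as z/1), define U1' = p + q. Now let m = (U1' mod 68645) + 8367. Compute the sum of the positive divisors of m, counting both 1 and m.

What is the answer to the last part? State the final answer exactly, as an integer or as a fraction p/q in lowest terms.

18816

Stage 1: cross terms: (3*-15 - -3*-8)=-69, (-3*-38 - 33*-15)=609, (33*10 - 34*-38)=1622, (34*30 - -2*10)=1040, (-2*-8 - 3*30)=-74; twice the area = |3128| = 3128; area = 1564; answer 1564
Stage 2: U1 = 1564; threaded value p + q = 1565; m = 9932; 9932 = 2^2 * 13 * 191; sigma = (1 + 2 + 4) * (1 + 13) * (1 + 191) = 7 * 14 * 192 = 18816; answer 18816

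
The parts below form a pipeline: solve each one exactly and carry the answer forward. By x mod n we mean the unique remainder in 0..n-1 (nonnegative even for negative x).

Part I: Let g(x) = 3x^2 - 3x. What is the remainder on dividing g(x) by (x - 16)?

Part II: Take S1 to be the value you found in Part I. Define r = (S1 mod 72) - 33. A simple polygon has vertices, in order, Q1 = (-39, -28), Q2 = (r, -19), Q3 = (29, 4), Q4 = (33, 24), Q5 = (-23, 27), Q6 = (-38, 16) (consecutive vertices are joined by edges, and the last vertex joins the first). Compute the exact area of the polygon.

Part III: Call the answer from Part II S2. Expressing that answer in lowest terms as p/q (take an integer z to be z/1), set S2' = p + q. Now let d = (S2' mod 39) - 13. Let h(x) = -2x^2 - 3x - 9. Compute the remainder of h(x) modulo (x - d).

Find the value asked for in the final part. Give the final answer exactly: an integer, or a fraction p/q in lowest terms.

-504

Part I: remainder = value at the root: 3*(16)^2 - 3*(16)^1 = (768) + (-48) = 720; answer 720
Part II: S1 = 720; r = -33; cross terms: (-39*-19 - -33*-28)=-183, (-33*4 - 29*-19)=419, (29*24 - 33*4)=564, (33*27 - -23*24)=1443, (-23*16 - -38*27)=658, (-38*-28 - -39*16)=1688; twice the area = |4589| = 4589; area = 4589/2; answer 4589/2
Part III: S2 = 4589/2; threaded value p + q = 4591; d = 15; remainder = value at the root: -2*(15)^2 - 3*(15)^1 - 9 = (-450) + (-45) + (-9) = -504; answer -504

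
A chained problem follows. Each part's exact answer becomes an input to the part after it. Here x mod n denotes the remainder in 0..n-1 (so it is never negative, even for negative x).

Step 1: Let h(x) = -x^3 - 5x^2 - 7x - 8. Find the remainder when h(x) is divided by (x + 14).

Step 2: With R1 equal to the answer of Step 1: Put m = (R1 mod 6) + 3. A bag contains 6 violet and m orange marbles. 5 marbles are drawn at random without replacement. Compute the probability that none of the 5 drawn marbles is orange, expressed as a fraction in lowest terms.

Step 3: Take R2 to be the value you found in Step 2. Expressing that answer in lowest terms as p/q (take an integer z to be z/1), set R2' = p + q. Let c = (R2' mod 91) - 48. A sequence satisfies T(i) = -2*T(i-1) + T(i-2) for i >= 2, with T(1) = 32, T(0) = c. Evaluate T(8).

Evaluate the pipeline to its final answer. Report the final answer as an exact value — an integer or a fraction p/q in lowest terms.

Step 1: remainder = value at the root: -1*(-14)^3 - 5*(-14)^2 - 7*(-14)^1 - 8 = (2744) + (-980) + (98) + (-8) = 1854; answer 1854
Step 2: R1 = 1854; m = 3; total draws C(9,5) = 126; favorable C(6,5) = 6; P = 1/21; answer 1/21
Step 3: R2 = 1/21; threaded value p + q = 22; c = -26; T(2) = -2*(32) + 1*(-26) = -90; iterating: T(2)=-90, T(3)=212, T(4)=-514, T(5)=1240, T(6)=-2994, T(7)=7228, T(8)=-17450; answer -17450

-17450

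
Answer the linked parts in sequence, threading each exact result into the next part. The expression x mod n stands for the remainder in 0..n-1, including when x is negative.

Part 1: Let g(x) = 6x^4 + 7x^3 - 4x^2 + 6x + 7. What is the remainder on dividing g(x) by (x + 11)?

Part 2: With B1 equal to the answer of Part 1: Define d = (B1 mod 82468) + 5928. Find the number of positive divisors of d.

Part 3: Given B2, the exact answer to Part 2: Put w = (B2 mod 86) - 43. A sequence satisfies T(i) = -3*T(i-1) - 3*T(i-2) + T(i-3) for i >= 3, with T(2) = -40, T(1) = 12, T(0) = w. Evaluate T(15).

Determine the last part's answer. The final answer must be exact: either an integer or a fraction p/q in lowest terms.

Part 1: remainder = value at the root: 6*(-11)^4 + 7*(-11)^3 - 4*(-11)^2 + 6*(-11)^1 + 7 = (87846) + (-9317) + (-484) + (-66) + (7) = 77986; answer 77986
Part 2: B1 = 77986; d = 83914; 83914 = 2 * 41957; number of divisors = (1+1) * (1+1) = 4; answer 4
Part 3: B2 = 4; w = -39; T(3) = -3*(-40) - 3*(12) + 1*(-39) = 45; iterating: T(3)=45, T(4)=-3, T(5)=-166, T(6)=552, T(7)=-1161, T(8)=1661, T(9)=-948, T(10)=-3300, T(11)=14405, T(12)=-34263, T(13)=56274, T(14)=-51628, T(15)=-48201; answer -48201

-48201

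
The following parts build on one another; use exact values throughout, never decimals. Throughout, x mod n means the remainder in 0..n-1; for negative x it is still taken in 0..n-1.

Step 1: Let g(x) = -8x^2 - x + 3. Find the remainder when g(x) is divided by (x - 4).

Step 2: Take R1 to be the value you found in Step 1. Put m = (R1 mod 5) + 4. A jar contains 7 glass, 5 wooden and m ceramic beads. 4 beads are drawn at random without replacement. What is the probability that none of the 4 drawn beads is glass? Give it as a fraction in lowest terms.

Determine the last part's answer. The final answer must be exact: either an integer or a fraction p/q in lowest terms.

3/34

Step 1: remainder = value at the root: -8*(4)^2 - 1*(4)^1 + 3 = (-128) + (-4) + (3) = -129; answer -129
Step 2: R1 = -129; m = 5; total draws C(17,4) = 2380; favorable C(10,4) = 210; P = 3/34; answer 3/34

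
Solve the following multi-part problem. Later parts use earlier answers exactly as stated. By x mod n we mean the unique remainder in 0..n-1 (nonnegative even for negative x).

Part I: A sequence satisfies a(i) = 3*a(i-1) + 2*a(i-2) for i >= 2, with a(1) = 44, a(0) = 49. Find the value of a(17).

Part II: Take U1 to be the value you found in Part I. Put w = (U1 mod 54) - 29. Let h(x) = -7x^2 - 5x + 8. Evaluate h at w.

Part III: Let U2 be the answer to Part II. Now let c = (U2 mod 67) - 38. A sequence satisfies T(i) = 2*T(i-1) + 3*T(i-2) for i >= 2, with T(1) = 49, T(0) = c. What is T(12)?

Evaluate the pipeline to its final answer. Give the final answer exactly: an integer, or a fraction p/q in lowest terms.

10230248

Part I: a(2) = 3*(44) + 2*(49) = 230; iterating: a(2)=230, a(3)=778, a(4)=2794, a(5)=9938, a(6)=35402, a(7)=126082, a(8)=449050, a(9)=1599314, a(10)=5696042, a(11)=20286754, a(12)=72252346, a(13)=257330546, a(14)=916496330, a(15)=3264150082, a(16)=11625442906, a(17)=41404628882; answer 41404628882
Part II: U1 = 41404628882; w = 9; -7*(9)^2 - 5*(9)^1 + 8 = (-567) + (-45) + (8) = -604; answer -604
Part III: U2 = -604; c = 28; T(2) = 2*(49) + 3*(28) = 182; iterating: T(2)=182, T(3)=511, T(4)=1568, T(5)=4669, T(6)=14042, T(7)=42091, T(8)=126308, T(9)=378889, T(10)=1136702, T(11)=3410071, T(12)=10230248; answer 10230248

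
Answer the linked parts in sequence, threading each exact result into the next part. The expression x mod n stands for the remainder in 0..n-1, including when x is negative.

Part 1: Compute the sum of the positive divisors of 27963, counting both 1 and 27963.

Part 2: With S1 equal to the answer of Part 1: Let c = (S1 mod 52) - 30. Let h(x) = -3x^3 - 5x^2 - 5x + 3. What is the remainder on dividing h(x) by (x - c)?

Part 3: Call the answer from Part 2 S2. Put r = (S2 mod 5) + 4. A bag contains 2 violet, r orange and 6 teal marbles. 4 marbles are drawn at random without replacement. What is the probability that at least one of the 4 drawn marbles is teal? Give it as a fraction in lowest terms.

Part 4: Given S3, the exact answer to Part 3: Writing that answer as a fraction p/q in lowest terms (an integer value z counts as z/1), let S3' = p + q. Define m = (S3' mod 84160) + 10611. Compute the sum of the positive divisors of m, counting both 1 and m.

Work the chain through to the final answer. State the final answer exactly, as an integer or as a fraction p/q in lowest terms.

Part 1: 27963 = 3^2 * 13 * 239; sigma = (1 + 3 + 9) * (1 + 13) * (1 + 239) = 13 * 14 * 240 = 43680; answer 43680
Part 2: S1 = 43680; c = -30; remainder = value at the root: -3*(-30)^3 - 5*(-30)^2 - 5*(-30)^1 + 3 = (81000) + (-4500) + (150) + (3) = 76653; answer 76653
Part 3: S2 = 76653; r = 7; total draws C(15,4) = 1365; complement C(9,4) = 126; favorable 1365 - 126 = 1239; P = 59/65; answer 59/65
Part 4: S3 = 59/65; threaded value p + q = 124; m = 10735; 10735 = 5 * 19 * 113; sigma = (1 + 5) * (1 + 19) * (1 + 113) = 6 * 20 * 114 = 13680; answer 13680

13680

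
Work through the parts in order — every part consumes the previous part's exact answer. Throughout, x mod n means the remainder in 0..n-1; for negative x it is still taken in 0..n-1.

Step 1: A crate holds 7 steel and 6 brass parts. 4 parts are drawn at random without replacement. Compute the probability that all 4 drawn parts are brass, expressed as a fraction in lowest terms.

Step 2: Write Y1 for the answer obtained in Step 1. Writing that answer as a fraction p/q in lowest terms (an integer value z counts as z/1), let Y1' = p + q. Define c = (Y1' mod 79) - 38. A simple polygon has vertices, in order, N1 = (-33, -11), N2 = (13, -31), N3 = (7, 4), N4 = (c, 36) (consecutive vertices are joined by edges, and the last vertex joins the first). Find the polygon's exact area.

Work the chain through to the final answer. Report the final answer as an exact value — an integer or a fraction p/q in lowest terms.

1220

Step 1: total draws C(13,4) = 715; favorable C(6,4) = 15; P = 3/143; answer 3/143
Step 2: Y1 = 3/143; threaded value p + q = 146; c = 29; cross terms: (-33*-31 - 13*-11)=1166, (13*4 - 7*-31)=269, (7*36 - 29*4)=136, (29*-11 - -33*36)=869; twice the area = |2440| = 2440; area = 1220; answer 1220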